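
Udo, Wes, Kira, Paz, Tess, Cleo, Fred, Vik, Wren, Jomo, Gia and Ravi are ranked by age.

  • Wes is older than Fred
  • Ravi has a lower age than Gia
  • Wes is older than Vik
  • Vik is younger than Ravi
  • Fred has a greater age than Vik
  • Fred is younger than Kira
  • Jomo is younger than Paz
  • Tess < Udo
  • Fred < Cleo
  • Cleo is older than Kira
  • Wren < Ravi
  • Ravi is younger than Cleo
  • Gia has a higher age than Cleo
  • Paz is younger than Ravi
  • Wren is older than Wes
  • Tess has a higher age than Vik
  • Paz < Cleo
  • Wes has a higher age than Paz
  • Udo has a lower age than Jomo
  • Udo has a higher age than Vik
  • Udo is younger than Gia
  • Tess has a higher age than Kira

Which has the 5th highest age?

The consecutive relations fix a unique order: Vik < Fred < Kira < Tess < Udo < Jomo < Paz < Wes < Wren < Ravi < Cleo < Gia.
Counting 5 from the largest end gives Wes.

Wes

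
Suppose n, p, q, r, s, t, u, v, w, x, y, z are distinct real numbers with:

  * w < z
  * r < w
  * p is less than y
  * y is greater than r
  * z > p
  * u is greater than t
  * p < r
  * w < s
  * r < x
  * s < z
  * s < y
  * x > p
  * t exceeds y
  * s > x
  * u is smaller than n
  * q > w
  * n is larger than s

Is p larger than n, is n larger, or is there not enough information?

p < r and r < x give p < x.
With x < s: p < r < x < s.
With s < y: p < r < x < s < y.
Then y < t extends the chain to t.
Then t < u extends the chain to u.
Then u < n extends the chain to n.
So n is larger.

n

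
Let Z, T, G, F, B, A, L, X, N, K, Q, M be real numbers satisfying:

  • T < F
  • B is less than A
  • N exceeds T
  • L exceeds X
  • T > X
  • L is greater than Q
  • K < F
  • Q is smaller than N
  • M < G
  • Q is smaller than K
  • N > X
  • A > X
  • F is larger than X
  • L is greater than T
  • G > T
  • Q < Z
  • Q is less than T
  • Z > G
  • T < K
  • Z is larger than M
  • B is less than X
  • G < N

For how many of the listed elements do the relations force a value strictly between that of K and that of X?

Chaining upward from X reaches: A, T, G, N, Z, F, L.
Chaining downward from K reaches: Q, B, T.
Strictly between X and K are those in both lists: T — 1 element.

1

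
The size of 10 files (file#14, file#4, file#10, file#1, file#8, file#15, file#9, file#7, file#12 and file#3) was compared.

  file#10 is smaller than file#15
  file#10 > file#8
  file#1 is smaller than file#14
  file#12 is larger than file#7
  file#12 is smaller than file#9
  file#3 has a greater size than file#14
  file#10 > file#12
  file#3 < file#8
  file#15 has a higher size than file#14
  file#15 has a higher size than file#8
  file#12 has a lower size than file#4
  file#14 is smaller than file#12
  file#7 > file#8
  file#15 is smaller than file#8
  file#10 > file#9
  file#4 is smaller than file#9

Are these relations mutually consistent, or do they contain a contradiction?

We have file#15 < file#8 stated directly, yet also file#8 < file#7 < file#12 < file#4 < file#9 < file#10 < file#15 by chaining the others — so file#8 < file#15. Contradiction.

inconsistent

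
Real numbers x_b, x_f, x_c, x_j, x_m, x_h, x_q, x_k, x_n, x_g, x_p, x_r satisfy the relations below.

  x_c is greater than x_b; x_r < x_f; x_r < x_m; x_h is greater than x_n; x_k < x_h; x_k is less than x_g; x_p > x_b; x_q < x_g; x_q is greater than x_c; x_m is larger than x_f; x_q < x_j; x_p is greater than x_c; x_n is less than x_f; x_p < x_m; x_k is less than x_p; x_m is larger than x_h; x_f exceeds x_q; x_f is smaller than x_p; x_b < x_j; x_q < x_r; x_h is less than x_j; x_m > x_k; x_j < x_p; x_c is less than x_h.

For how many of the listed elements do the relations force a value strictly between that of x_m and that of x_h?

2

Chaining upward from x_h reaches: x_j, x_p.
Chaining downward from x_m reaches: x_n, x_b, x_c, x_k, x_q, x_r, x_f, x_j, x_p.
Strictly between x_h and x_m are those in both lists: x_j, x_p — 2 elements.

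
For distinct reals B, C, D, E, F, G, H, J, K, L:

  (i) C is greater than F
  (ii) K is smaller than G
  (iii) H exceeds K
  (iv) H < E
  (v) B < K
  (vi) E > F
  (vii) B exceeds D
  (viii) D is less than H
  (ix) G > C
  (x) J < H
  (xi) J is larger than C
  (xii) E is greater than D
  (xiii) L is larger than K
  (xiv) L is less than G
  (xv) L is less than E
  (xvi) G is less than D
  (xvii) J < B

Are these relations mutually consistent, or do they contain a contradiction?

inconsistent

Chaining the given relations yields B < K < L < G < D, so B < D. But one relation states D < B. These cannot both hold.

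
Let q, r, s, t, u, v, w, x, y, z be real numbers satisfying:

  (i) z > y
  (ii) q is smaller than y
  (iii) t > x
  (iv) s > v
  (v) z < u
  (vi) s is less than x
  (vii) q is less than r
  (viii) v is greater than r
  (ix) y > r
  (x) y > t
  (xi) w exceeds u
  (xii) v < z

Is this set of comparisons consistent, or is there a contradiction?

The single ordering q < r < v < s < x < t < y < z < u < w satisfies every listed relation, so no contradiction arises.

consistent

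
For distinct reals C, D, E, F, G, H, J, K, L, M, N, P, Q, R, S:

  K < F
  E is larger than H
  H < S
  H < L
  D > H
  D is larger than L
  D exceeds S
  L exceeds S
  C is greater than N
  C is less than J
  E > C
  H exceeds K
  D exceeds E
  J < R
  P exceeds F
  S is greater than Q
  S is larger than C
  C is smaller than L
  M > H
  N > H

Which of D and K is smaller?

K < H and H < N give K < N.
With N < C: K < H < N < C.
Then C < S extends the chain to S.
With S < L: K < H < N < C < S < L.
Then L < D extends the chain to D.
So K < D; K is the smaller of the two.

K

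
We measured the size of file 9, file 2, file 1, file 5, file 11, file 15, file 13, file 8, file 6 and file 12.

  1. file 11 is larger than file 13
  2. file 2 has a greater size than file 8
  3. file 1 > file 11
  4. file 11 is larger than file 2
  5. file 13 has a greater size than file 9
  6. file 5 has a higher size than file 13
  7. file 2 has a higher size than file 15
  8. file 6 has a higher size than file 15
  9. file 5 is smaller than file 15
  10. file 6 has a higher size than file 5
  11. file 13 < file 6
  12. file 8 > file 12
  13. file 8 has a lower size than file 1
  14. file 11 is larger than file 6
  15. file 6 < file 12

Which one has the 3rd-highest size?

file 2

Piecing the relations together gives one ordering: file 9 < file 13 < file 5 < file 15 < file 6 < file 12 < file 8 < file 2 < file 11 < file 1.
The 3rd largest is file 2.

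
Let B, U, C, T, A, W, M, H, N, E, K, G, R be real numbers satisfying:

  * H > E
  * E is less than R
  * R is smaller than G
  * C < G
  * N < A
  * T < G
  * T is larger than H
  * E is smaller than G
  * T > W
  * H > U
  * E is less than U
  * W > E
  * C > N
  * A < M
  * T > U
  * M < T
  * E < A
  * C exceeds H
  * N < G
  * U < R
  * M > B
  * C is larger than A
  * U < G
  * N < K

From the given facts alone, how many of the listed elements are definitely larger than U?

5

From U the given relations immediately reach R, H, T, G.
From those, C — 5 in total.
No other element is forced above U by the given relations, so the count is 5.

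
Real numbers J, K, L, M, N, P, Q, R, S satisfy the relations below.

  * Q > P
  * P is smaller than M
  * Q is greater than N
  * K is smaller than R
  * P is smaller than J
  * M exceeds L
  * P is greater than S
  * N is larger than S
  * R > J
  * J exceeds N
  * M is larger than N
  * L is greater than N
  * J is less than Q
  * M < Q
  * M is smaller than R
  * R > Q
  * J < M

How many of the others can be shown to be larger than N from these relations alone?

Directly above N: J, L, M, Q.
One step further: R (5 so far).
No other element is forced above N by the given relations, so the count is 5.

5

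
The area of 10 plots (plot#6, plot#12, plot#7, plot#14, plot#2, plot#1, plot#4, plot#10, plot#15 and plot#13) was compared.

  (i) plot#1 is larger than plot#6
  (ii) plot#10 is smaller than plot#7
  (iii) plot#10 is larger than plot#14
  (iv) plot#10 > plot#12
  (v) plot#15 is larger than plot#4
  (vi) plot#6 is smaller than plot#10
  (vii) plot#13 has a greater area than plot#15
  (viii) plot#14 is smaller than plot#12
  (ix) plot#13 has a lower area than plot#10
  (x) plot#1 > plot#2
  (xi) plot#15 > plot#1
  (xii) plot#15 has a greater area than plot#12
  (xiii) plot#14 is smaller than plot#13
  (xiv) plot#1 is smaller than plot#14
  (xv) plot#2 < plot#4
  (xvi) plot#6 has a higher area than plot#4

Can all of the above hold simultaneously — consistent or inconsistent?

consistent

The single ordering plot#2 < plot#4 < plot#6 < plot#1 < plot#14 < plot#12 < plot#15 < plot#13 < plot#10 < plot#7 satisfies every listed relation, so no contradiction arises.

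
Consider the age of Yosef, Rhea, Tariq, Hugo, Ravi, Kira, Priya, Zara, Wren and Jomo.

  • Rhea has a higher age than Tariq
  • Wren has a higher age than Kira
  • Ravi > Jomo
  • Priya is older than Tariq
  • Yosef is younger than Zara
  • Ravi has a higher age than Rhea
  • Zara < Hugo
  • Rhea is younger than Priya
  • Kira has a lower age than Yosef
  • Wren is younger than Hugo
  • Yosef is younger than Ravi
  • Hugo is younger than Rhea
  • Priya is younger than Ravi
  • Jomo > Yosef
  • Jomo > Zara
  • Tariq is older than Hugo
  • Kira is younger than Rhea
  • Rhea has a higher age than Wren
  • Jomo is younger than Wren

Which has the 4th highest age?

Tariq

Chaining the given pairs: Kira < Yosef < Zara < Jomo < Wren < Hugo < Tariq < Rhea < Priya < Ravi.
The 4th largest is Tariq.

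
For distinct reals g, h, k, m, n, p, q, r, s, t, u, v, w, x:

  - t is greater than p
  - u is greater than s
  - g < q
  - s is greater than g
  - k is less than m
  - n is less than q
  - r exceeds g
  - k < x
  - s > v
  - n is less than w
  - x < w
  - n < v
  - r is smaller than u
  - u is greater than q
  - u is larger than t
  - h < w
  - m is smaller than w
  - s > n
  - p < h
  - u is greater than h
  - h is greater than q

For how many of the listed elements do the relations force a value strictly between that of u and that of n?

The relations place n below u. An element lies strictly between them when it is forced above n and also forced below u.
Above n: {v, q, h, s, w}. Below u: {g, v, q, p, h, t, r, s}.
Intersection: {v, q, h, s} — 4.

4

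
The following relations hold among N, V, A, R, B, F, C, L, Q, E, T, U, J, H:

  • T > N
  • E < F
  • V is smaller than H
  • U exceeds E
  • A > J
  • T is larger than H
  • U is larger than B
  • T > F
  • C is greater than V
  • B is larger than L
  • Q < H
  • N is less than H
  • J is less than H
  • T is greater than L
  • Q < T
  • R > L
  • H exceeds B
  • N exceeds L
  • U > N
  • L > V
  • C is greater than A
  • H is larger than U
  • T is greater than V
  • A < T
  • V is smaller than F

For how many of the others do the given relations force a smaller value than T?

Directly below T: V, L, F, A, Q, N, H.
One step further: E, B, J, U (11 so far).
Nothing else is reachable below T; 11 in all.

11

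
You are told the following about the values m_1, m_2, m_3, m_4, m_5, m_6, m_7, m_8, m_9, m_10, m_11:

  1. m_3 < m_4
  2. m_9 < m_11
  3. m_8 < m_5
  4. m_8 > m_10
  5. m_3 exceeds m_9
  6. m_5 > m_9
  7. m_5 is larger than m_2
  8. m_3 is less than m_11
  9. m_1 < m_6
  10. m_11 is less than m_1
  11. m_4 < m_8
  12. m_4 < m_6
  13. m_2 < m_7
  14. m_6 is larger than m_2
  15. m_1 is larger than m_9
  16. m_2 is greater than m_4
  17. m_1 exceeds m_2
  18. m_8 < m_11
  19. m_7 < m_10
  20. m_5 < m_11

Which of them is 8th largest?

Piecing the relations together gives one ordering: m_9 < m_3 < m_4 < m_2 < m_7 < m_10 < m_8 < m_5 < m_11 < m_1 < m_6.
The 8th largest is m_2.

m_2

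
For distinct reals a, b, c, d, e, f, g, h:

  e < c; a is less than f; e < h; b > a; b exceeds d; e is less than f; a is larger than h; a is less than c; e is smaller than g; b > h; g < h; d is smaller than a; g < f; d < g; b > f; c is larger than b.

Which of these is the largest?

Chaining downward from c: directly below it, e, a, b; then d, h, f; then g.
That covers every other element, and nothing is given above c, so c is the largest.

c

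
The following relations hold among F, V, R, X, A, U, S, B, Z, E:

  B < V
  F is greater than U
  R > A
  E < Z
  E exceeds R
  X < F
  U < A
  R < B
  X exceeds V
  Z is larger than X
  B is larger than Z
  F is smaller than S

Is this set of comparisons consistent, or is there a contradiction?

Chaining the given relations yields Z < B < V < X, so Z < X. But one relation states X < Z. These cannot both hold.

inconsistent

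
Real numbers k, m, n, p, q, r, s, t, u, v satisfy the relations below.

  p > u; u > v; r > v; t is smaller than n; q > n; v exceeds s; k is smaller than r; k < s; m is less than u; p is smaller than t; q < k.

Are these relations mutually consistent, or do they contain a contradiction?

inconsistent

Chaining the given relations yields u < p < t < n < q < k < s < v, so u < v. But one relation states v < u. These cannot both hold.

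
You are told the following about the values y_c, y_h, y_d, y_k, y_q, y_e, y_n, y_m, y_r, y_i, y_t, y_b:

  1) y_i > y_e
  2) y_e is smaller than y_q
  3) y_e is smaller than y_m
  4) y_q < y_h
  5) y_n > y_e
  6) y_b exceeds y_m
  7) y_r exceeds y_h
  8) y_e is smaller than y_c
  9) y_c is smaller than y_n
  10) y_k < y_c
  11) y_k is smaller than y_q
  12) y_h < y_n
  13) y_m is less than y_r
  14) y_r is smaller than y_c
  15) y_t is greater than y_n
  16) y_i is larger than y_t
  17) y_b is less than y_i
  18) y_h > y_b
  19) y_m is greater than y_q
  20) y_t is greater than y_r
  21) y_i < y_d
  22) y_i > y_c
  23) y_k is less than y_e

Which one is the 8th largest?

The consecutive relations fix a unique order: y_k < y_e < y_q < y_m < y_b < y_h < y_r < y_c < y_n < y_t < y_i < y_d.
The 8th largest is y_b.

y_b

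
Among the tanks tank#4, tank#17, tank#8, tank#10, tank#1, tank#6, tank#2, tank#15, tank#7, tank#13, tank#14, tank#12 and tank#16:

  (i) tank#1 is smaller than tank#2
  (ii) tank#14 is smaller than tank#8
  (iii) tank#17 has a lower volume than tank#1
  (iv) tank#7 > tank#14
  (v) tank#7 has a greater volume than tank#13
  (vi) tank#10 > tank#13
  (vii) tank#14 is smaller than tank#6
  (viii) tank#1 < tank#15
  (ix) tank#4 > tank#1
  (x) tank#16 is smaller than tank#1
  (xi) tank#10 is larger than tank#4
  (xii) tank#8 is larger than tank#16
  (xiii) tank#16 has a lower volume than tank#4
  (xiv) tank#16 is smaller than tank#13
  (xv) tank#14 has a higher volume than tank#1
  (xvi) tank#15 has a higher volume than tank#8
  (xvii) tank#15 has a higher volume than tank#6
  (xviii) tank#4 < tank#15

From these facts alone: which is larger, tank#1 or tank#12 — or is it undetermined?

undetermined

Following every chain through tank#1: above tank#1 we get tank#14, tank#2, tank#6, tank#8, tank#4, tank#15, tank#10, tank#7; below tank#1 we get tank#17, tank#16.
tank#12 is not reached, and no chain runs the other way from tank#12 to tank#1.
So the given relations leave the order of tank#1 and tank#12 undetermined.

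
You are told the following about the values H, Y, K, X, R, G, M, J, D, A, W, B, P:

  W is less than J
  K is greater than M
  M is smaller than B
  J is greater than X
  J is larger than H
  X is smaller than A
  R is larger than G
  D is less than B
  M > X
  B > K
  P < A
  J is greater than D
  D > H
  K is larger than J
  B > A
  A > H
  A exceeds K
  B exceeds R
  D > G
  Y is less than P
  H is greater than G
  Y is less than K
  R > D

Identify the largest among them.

B

Chaining downward from B: directly below it, D, M, K, R, A; then G, X, Y, P, H, J; then W.
That covers every other element, and nothing is given above B, so B is the largest.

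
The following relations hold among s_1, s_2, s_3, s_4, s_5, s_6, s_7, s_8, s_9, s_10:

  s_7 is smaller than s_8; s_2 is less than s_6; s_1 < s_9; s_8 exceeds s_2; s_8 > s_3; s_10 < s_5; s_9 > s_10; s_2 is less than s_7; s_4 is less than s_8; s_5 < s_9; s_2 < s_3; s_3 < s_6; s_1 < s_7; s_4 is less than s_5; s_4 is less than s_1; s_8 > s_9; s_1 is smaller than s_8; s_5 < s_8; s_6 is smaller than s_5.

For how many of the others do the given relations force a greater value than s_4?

From s_4 the given relations immediately reach s_1, s_5, s_8.
From those, s_9, s_7 — 5 in total.
No other element is forced above s_4 by the given relations, so the count is 5.

5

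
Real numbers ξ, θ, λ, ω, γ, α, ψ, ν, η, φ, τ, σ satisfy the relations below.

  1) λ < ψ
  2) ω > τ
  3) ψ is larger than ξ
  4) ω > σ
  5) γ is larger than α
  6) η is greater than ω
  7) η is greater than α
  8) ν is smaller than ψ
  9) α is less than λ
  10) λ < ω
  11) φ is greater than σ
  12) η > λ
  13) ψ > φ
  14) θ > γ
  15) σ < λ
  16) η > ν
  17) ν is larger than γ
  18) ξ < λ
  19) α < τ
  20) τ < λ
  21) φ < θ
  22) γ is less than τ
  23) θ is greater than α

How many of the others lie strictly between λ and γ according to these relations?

Chaining upward from γ reaches: τ, ν, ω, ψ, θ, η.
Chaining downward from λ reaches: σ, α, τ, ξ.
Strictly between γ and λ are those in both lists: τ — 1 element.

1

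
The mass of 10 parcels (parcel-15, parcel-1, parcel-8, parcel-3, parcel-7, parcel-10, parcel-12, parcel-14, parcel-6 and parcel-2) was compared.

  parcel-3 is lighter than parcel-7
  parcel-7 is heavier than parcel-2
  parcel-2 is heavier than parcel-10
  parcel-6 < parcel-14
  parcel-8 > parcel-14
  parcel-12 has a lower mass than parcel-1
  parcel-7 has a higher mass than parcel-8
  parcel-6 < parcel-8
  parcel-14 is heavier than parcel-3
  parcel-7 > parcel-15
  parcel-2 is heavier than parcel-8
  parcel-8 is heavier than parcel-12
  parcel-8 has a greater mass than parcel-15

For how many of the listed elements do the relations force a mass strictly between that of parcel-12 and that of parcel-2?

1

Chaining upward from parcel-12 reaches: parcel-8, parcel-7, parcel-1.
Chaining downward from parcel-2 reaches: parcel-10, parcel-6, parcel-3, parcel-14, parcel-15, parcel-8.
Strictly between parcel-12 and parcel-2 are those in both lists: parcel-8 — 1 element.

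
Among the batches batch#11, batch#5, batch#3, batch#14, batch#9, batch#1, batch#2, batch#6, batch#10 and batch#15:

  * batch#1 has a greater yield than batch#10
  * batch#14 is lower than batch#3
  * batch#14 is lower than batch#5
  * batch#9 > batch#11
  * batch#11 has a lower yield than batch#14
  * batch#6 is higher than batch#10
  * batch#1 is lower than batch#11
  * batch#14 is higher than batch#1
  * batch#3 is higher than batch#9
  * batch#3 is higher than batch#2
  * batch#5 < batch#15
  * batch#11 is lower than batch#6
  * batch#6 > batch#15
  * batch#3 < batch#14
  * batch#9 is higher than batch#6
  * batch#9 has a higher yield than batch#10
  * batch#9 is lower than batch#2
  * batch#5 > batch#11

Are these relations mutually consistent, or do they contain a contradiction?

inconsistent

We have batch#3 < batch#14 stated directly, yet also batch#14 < batch#5 < batch#15 < batch#6 < batch#9 < batch#2 < batch#3 by chaining the others — so batch#14 < batch#3. Contradiction.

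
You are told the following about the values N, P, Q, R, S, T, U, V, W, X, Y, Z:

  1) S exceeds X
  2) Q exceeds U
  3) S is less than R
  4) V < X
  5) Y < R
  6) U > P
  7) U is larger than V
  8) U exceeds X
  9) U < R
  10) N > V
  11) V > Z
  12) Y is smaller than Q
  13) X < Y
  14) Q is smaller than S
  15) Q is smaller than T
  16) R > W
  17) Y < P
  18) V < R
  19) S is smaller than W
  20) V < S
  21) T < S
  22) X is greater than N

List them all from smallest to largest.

Z < V < N < X < Y < P < U < Q < T < S < W < R

The consecutive links are each given: Z < V; V < N; N < X; X < Y; Y < P; P < U; U < Q; Q < T; T < S; S < W; W < R.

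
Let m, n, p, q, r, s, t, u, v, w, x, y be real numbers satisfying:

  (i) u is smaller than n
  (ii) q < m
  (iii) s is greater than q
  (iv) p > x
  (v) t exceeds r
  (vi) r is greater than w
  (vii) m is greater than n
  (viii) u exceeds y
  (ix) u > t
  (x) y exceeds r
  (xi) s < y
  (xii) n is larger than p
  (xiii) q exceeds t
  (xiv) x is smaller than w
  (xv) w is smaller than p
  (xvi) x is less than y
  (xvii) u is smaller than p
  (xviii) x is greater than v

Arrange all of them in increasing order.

Each adjacent pair is fixed by a given relation: v < x; x < w; w < r; r < t; t < q; q < s; s < y; y < u; u < p; p < n; n < m. Chaining them end to end gives the full order.

v < x < w < r < t < q < s < y < u < p < n < m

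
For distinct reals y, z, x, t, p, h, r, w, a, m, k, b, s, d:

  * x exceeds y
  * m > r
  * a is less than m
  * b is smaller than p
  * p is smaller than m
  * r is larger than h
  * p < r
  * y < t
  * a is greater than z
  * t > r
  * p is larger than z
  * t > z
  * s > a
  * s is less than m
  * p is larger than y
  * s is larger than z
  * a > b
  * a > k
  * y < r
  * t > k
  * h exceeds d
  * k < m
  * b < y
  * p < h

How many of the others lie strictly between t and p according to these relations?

The relations place p below t. An element lies strictly between them when it is forced above p and also forced below t.
Above p: {h, r, m}. Below t: {b, y, z, k, d, h, r}.
Intersection: {h, r} — 2.

2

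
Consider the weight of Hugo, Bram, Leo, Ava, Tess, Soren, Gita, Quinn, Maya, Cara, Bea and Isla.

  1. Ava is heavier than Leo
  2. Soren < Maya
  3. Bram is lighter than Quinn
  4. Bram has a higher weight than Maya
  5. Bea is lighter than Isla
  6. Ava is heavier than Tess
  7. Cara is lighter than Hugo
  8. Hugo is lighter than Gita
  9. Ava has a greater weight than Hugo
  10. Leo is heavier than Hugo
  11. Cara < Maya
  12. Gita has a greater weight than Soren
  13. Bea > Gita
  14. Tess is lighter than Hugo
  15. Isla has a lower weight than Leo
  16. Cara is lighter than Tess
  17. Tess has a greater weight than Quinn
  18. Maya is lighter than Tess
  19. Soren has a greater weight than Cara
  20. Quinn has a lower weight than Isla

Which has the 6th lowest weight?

Tess

Piecing the relations together gives one ordering: Cara < Soren < Maya < Bram < Quinn < Tess < Hugo < Gita < Bea < Isla < Leo < Ava.
Counting 6 from the smallest end gives Tess.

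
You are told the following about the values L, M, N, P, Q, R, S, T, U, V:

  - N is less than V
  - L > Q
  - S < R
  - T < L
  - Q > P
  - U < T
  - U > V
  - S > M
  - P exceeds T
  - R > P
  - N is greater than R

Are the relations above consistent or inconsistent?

We have P < R stated directly, yet also R < N < V < U < T < P by chaining the others — so R < P. Contradiction.

inconsistent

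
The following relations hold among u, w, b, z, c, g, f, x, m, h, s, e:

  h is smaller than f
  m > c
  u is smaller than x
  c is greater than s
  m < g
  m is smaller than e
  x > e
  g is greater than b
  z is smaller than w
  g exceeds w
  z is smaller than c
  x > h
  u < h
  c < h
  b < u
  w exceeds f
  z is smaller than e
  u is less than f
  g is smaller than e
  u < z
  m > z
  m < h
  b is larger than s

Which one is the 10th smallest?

The consecutive relations fix a unique order: s < b < u < z < c < m < h < f < w < g < e < x.
Counting 10 from the smallest end gives g.

g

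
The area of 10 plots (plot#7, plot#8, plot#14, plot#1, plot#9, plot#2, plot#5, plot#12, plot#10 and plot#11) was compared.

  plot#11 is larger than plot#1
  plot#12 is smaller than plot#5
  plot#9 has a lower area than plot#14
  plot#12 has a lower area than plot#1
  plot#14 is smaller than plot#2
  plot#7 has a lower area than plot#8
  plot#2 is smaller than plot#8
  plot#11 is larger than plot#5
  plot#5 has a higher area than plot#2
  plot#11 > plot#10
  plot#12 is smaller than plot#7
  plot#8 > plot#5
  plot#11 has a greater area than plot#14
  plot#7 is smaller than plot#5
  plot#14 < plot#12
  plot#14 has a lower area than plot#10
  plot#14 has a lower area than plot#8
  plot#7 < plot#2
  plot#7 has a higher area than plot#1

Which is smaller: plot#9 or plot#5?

plot#9

Chaining the given relations: plot#9 < plot#14 < plot#12 < plot#1 < plot#7 < plot#5.
So plot#9 < plot#5; plot#9 is the smaller of the two.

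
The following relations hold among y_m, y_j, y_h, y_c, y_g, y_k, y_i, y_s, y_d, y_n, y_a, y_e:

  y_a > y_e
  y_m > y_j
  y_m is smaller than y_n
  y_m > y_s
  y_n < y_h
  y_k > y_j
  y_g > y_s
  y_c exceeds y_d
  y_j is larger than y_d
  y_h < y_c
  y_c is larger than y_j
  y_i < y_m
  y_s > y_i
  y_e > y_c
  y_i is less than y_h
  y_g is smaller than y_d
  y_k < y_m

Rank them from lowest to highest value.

y_i < y_s < y_g < y_d < y_j < y_k < y_m < y_n < y_h < y_c < y_e < y_a

Each adjacent pair is fixed by a given relation: y_i < y_s; y_s < y_g; y_g < y_d; y_d < y_j; y_j < y_k; y_k < y_m; y_m < y_n; y_n < y_h; y_h < y_c; y_c < y_e; y_e < y_a. Chaining them end to end gives the full order.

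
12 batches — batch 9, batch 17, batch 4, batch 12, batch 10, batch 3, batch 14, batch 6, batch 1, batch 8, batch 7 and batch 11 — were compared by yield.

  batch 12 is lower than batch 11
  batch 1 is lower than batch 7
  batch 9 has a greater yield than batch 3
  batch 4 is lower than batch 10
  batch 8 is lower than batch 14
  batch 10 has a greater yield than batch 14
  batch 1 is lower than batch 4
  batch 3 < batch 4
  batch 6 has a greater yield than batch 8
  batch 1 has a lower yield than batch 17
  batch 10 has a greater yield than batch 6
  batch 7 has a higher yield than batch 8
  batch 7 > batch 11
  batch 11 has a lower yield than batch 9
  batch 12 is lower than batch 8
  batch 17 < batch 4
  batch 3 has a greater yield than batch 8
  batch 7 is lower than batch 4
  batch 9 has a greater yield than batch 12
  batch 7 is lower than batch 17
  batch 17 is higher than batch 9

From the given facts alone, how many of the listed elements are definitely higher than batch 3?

The elements the relations force above batch 3 are batch 9, batch 17, batch 4, batch 10 — no chain reaches any other.
That is 4.

4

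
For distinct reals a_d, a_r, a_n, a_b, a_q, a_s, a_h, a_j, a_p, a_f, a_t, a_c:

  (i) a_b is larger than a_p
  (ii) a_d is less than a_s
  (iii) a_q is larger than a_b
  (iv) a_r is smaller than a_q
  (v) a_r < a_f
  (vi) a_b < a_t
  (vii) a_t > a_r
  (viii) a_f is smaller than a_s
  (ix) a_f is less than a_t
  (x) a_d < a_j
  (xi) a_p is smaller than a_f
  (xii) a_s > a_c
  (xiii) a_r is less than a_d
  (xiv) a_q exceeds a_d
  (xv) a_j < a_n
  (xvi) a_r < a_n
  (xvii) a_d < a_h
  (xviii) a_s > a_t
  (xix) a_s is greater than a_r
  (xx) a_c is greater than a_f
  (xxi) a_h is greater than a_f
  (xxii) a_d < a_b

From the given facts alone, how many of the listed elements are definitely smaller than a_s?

7

Directly below a_s: a_r, a_d, a_f, a_t, a_c.
One step further: a_p, a_b (7 so far).
Nothing else is reachable below a_s; 7 in all.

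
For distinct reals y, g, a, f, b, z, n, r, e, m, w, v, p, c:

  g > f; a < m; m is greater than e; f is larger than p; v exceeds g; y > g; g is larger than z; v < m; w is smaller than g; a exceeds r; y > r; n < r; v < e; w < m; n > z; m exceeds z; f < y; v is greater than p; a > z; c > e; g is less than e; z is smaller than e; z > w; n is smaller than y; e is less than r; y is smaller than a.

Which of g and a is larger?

Following the relations from g: g < v < e < r < y < a.
So g < a; a is the larger of the two.

a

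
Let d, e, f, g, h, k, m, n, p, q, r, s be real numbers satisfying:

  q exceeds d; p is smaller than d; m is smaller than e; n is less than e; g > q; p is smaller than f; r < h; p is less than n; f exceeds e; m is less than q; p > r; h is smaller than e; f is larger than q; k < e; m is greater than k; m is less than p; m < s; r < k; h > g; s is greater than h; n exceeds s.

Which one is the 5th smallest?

d

Chaining the given pairs: r < k < m < p < d < q < g < h < s < n < e < f.
Counting 5 from the smallest end gives d.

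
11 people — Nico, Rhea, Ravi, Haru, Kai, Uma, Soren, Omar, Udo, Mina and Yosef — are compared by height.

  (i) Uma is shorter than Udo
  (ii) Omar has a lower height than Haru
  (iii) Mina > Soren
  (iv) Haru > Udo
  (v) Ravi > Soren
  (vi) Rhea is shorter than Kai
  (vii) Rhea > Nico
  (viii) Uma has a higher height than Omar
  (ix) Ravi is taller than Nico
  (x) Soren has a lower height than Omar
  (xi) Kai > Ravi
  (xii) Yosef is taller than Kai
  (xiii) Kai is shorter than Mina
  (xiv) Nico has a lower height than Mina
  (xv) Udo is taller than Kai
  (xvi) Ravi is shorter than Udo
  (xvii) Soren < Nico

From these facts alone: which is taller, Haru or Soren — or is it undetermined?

Link the given pairs in sequence: Soren < Nico; Nico < Rhea; Rhea < Kai; Kai < Udo; Udo < Haru.
Chaining these gives Soren < Nico < Rhea < Kai < Udo < Haru.
So Haru is taller.

Haru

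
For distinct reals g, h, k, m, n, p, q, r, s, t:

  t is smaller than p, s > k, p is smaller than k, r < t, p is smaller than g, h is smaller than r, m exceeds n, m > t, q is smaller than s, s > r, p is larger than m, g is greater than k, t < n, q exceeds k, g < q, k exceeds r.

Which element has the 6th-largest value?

The consecutive relations fix a unique order: h < r < t < n < m < p < k < g < q < s.
Counting 6 from the largest end gives m.

m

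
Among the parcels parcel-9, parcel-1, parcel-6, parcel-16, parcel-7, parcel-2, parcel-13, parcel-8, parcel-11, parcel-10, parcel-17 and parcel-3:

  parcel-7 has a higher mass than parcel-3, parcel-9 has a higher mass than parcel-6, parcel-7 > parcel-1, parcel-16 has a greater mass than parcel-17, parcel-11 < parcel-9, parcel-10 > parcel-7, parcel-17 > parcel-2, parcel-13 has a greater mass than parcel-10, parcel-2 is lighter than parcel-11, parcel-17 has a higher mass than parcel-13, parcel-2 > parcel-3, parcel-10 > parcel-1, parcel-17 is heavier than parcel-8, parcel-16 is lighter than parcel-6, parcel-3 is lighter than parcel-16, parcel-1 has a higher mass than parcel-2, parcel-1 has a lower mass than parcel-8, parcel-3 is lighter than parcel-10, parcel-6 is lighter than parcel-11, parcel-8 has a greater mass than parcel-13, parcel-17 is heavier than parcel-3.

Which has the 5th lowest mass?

Piecing the relations together gives one ordering: parcel-3 < parcel-2 < parcel-1 < parcel-7 < parcel-10 < parcel-13 < parcel-8 < parcel-17 < parcel-16 < parcel-6 < parcel-11 < parcel-9.
Counting 5 from the smallest end gives parcel-10.

parcel-10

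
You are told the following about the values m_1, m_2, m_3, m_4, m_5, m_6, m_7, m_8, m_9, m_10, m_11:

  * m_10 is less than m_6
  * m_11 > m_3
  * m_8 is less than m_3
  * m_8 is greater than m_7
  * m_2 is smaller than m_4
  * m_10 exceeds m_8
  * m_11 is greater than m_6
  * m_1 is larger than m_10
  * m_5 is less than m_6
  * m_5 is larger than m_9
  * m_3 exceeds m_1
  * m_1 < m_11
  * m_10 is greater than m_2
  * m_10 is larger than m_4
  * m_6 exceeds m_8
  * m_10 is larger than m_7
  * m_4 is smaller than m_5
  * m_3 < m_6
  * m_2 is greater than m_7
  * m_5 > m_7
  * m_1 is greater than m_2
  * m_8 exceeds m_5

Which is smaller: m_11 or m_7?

m_7

Link the given pairs in sequence: m_7 < m_2; m_2 < m_4; m_4 < m_5; m_5 < m_8; m_8 < m_10; m_10 < m_1; m_1 < m_3; m_3 < m_6; m_6 < m_11.
Chaining these gives m_7 < m_2 < m_4 < m_5 < m_8 < m_10 < m_1 < m_3 < m_6 < m_11.
So m_7 < m_11; m_7 is the smaller of the two.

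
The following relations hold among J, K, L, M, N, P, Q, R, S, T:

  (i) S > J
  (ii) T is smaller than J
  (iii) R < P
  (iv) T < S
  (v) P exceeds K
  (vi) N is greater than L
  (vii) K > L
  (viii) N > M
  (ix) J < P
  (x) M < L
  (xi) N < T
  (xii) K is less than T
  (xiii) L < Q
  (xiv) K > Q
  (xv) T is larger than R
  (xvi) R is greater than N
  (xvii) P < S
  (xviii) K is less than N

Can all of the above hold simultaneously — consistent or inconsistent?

consistent

The single ordering M < L < Q < K < N < R < T < J < P < S satisfies every listed relation, so no contradiction arises.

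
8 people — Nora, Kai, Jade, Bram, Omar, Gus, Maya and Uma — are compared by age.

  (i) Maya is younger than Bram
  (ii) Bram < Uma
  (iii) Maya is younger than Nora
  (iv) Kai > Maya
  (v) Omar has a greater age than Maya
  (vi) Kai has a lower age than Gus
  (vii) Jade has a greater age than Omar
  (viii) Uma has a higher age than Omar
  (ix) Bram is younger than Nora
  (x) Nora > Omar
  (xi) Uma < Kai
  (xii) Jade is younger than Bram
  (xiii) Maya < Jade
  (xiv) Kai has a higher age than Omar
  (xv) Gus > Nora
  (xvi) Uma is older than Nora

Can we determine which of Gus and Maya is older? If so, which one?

Following the relations from Maya: Maya < Omar < Jade < Bram < Nora < Uma < Kai < Gus.
So Gus is older.

Gus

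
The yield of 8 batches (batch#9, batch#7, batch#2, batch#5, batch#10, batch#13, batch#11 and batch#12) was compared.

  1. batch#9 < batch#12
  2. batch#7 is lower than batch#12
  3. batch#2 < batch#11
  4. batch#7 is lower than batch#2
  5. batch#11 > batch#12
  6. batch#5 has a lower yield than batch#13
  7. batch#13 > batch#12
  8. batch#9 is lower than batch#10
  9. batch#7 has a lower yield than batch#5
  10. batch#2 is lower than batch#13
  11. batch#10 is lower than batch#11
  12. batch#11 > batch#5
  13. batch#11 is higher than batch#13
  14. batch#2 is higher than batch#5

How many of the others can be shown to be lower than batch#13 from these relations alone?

5

The elements the relations force below batch#13 are batch#7, batch#5, batch#9, batch#2, batch#12 — no chain reaches any other.
That is 5.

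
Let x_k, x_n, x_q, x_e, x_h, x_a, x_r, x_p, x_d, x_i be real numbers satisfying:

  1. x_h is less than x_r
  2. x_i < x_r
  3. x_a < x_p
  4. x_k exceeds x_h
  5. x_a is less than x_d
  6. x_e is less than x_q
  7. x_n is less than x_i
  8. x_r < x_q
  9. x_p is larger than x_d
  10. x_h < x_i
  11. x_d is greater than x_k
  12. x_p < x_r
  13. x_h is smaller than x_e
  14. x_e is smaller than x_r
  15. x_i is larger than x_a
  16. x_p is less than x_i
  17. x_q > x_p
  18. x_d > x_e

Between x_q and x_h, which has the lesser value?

x_h

Link the given pairs in sequence: x_h < x_k; x_k < x_d; x_d < x_p; x_p < x_i; x_i < x_r; x_r < x_q.
Chaining these gives x_h < x_k < x_d < x_p < x_i < x_r < x_q.
So x_h < x_q; x_h is the smaller of the two.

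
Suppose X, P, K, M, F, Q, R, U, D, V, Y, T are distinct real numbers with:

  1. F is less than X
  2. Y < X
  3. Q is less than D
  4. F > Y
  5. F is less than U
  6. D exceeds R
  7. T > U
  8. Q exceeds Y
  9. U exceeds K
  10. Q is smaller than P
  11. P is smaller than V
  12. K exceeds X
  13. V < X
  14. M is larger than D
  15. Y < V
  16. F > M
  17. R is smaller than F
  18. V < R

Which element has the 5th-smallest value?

R

Piecing the relations together gives one ordering: Y < Q < P < V < R < D < M < F < X < K < U < T.
The 5th smallest is R.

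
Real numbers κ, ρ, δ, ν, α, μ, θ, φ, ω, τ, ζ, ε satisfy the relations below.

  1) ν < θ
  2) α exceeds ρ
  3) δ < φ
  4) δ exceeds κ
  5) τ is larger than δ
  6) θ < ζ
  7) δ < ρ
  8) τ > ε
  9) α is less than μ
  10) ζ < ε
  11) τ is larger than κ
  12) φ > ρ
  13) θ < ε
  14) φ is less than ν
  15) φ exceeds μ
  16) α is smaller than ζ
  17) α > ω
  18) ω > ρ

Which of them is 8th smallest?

ν

The consecutive relations fix a unique order: κ < δ < ρ < ω < α < μ < φ < ν < θ < ζ < ε < τ.
Counting 8 from the smallest end gives ν.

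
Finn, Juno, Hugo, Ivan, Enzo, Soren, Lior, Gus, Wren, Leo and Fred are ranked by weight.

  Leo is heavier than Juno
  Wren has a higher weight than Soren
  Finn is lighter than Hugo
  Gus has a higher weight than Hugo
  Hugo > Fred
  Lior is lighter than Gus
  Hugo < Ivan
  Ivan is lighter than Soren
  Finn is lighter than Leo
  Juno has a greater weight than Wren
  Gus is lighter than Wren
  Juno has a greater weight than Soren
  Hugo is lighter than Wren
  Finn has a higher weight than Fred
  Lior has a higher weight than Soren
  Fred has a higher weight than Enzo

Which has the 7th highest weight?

Chaining the given pairs: Enzo < Fred < Finn < Hugo < Ivan < Soren < Lior < Gus < Wren < Juno < Leo.
The 7th largest is Ivan.

Ivan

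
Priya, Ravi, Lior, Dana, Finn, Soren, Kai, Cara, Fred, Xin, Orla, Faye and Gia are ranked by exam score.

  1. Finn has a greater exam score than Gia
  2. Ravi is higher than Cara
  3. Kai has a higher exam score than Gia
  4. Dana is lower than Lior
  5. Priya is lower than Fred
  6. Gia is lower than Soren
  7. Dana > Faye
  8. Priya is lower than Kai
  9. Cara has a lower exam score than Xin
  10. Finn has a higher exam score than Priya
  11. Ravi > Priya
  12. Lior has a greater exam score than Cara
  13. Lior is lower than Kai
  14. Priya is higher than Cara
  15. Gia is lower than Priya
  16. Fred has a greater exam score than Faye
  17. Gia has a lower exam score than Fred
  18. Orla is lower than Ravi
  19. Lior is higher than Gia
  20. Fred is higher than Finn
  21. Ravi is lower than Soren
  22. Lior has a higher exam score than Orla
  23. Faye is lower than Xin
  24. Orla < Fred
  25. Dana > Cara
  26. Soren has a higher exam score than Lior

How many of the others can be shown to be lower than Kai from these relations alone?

Directly below Kai: Gia, Priya, Lior.
One step further: Cara, Orla, Dana (6 so far).
One step further: Faye (7 so far).
No other element is forced below Kai by the given relations, so the count is 7.

7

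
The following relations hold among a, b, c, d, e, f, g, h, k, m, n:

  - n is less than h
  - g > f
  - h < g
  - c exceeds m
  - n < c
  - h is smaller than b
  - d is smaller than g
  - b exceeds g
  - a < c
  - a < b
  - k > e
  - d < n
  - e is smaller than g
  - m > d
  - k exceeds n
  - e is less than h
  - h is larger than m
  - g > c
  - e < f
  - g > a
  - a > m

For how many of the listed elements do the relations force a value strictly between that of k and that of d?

1

Chaining upward from d reaches: m, a, n, c, h, g, b.
Chaining downward from k reaches: n, e.
Strictly between d and k are those in both lists: n — 1 element.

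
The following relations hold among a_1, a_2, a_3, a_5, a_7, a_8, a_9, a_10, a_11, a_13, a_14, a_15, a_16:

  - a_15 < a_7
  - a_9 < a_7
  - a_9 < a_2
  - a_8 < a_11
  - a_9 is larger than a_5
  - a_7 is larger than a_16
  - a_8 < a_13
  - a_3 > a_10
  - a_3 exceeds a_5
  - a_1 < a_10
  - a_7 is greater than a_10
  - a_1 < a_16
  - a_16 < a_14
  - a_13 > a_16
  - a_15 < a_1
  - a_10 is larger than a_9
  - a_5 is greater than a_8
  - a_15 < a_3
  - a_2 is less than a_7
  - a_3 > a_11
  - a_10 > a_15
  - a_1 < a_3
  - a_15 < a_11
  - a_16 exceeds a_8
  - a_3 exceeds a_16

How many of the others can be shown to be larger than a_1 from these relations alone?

Directly above a_1: a_16, a_10, a_3.
One step further: a_13, a_14, a_7 (6 so far).
Nothing else is reachable above a_1; 6 in all.

6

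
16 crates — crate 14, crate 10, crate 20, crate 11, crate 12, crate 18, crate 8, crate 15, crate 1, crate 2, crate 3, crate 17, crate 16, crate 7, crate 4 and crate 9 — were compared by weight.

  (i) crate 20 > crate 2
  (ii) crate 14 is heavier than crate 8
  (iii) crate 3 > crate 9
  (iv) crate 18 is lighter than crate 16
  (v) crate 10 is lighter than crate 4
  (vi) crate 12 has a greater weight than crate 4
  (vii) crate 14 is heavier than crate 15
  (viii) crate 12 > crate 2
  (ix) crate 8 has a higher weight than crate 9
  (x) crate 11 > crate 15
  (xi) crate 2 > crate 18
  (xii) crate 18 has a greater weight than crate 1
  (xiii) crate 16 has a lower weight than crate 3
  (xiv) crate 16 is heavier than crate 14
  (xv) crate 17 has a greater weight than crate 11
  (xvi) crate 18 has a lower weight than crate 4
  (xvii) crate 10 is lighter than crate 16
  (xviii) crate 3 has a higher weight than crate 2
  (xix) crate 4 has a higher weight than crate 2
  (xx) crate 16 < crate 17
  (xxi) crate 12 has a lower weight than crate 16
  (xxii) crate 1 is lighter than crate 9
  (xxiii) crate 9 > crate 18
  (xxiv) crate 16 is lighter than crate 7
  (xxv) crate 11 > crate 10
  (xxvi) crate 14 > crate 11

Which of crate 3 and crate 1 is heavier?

The relevant relations are crate 1 < crate 9; crate 9 < crate 8; crate 8 < crate 14; crate 14 < crate 16; crate 16 < crate 3.
Together: crate 1 < crate 9 < crate 8 < crate 14 < crate 16 < crate 3.
So crate 1 < crate 3; crate 3 is the heavier of the two.

crate 3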